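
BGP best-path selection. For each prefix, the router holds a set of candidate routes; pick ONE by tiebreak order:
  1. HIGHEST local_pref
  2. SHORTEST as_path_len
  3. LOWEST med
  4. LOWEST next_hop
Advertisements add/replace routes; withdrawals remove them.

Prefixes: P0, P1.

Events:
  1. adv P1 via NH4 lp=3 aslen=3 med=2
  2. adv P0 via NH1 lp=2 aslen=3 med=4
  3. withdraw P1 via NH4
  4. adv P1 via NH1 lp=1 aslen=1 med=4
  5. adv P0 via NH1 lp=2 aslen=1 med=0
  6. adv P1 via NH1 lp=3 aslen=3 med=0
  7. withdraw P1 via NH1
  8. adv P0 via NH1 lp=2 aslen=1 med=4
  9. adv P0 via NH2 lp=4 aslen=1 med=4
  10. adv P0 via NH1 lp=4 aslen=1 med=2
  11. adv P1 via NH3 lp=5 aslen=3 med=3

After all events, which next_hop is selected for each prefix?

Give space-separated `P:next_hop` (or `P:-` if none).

Answer: P0:NH1 P1:NH3

Derivation:
Op 1: best P0=- P1=NH4
Op 2: best P0=NH1 P1=NH4
Op 3: best P0=NH1 P1=-
Op 4: best P0=NH1 P1=NH1
Op 5: best P0=NH1 P1=NH1
Op 6: best P0=NH1 P1=NH1
Op 7: best P0=NH1 P1=-
Op 8: best P0=NH1 P1=-
Op 9: best P0=NH2 P1=-
Op 10: best P0=NH1 P1=-
Op 11: best P0=NH1 P1=NH3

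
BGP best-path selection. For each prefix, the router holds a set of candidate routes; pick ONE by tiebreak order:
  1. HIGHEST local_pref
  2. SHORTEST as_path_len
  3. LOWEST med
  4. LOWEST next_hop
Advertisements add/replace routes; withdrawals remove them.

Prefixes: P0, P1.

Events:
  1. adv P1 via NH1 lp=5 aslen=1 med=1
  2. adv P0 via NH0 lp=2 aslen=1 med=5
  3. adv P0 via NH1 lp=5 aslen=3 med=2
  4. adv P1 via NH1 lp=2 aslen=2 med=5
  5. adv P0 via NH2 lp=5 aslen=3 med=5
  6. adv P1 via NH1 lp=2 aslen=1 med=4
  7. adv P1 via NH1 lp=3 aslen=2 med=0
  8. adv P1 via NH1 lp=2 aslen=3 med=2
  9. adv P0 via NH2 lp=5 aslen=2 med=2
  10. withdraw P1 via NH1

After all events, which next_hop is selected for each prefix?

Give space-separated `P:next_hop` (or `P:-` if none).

Op 1: best P0=- P1=NH1
Op 2: best P0=NH0 P1=NH1
Op 3: best P0=NH1 P1=NH1
Op 4: best P0=NH1 P1=NH1
Op 5: best P0=NH1 P1=NH1
Op 6: best P0=NH1 P1=NH1
Op 7: best P0=NH1 P1=NH1
Op 8: best P0=NH1 P1=NH1
Op 9: best P0=NH2 P1=NH1
Op 10: best P0=NH2 P1=-

Answer: P0:NH2 P1:-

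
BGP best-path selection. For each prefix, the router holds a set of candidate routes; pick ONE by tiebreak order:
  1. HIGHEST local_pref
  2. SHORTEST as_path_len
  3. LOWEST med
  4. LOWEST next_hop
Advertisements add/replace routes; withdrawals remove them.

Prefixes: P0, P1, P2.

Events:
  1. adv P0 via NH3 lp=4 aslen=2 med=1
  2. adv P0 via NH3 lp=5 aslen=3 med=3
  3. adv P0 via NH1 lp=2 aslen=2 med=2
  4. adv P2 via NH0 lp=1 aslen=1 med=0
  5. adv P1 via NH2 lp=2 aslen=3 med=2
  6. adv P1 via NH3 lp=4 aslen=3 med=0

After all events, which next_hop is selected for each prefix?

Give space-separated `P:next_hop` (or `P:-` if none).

Answer: P0:NH3 P1:NH3 P2:NH0

Derivation:
Op 1: best P0=NH3 P1=- P2=-
Op 2: best P0=NH3 P1=- P2=-
Op 3: best P0=NH3 P1=- P2=-
Op 4: best P0=NH3 P1=- P2=NH0
Op 5: best P0=NH3 P1=NH2 P2=NH0
Op 6: best P0=NH3 P1=NH3 P2=NH0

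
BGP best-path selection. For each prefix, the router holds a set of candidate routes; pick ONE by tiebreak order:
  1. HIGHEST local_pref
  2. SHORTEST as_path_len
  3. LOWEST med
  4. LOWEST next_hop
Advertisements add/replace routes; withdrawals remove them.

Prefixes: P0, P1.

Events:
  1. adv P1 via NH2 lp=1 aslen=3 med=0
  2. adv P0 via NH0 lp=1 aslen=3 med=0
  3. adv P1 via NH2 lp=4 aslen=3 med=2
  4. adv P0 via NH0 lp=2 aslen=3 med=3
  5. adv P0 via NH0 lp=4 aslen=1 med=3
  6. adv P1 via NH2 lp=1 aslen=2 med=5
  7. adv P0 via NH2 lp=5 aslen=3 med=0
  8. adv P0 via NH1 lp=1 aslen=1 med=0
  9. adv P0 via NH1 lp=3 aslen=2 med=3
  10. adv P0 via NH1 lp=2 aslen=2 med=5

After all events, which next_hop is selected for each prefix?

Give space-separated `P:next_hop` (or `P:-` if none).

Op 1: best P0=- P1=NH2
Op 2: best P0=NH0 P1=NH2
Op 3: best P0=NH0 P1=NH2
Op 4: best P0=NH0 P1=NH2
Op 5: best P0=NH0 P1=NH2
Op 6: best P0=NH0 P1=NH2
Op 7: best P0=NH2 P1=NH2
Op 8: best P0=NH2 P1=NH2
Op 9: best P0=NH2 P1=NH2
Op 10: best P0=NH2 P1=NH2

Answer: P0:NH2 P1:NH2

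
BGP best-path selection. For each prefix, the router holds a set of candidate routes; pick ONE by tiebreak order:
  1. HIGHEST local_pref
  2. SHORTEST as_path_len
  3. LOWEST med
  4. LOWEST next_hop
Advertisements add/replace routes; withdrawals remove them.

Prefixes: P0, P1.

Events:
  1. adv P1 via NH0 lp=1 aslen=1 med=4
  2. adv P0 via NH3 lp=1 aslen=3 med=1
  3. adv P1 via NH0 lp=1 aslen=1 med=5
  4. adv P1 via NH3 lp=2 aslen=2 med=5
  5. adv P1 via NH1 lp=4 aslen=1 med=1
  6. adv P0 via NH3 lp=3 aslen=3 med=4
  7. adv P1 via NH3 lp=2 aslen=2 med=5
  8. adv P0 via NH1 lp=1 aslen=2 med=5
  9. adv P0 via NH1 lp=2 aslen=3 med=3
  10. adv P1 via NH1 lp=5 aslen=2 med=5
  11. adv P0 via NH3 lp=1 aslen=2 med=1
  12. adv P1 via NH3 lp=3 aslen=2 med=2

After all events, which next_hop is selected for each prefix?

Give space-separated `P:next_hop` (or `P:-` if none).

Op 1: best P0=- P1=NH0
Op 2: best P0=NH3 P1=NH0
Op 3: best P0=NH3 P1=NH0
Op 4: best P0=NH3 P1=NH3
Op 5: best P0=NH3 P1=NH1
Op 6: best P0=NH3 P1=NH1
Op 7: best P0=NH3 P1=NH1
Op 8: best P0=NH3 P1=NH1
Op 9: best P0=NH3 P1=NH1
Op 10: best P0=NH3 P1=NH1
Op 11: best P0=NH1 P1=NH1
Op 12: best P0=NH1 P1=NH1

Answer: P0:NH1 P1:NH1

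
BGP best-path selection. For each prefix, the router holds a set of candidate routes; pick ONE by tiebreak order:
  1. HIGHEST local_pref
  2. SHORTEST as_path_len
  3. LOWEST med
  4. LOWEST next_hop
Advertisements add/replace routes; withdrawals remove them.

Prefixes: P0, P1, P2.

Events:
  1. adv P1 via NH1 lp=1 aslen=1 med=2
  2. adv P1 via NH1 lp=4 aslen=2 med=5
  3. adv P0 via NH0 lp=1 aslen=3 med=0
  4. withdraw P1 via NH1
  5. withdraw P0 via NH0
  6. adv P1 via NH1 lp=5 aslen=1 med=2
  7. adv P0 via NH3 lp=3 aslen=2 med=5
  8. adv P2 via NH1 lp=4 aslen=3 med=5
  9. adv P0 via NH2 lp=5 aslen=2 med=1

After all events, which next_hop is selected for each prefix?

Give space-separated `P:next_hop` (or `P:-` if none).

Op 1: best P0=- P1=NH1 P2=-
Op 2: best P0=- P1=NH1 P2=-
Op 3: best P0=NH0 P1=NH1 P2=-
Op 4: best P0=NH0 P1=- P2=-
Op 5: best P0=- P1=- P2=-
Op 6: best P0=- P1=NH1 P2=-
Op 7: best P0=NH3 P1=NH1 P2=-
Op 8: best P0=NH3 P1=NH1 P2=NH1
Op 9: best P0=NH2 P1=NH1 P2=NH1

Answer: P0:NH2 P1:NH1 P2:NH1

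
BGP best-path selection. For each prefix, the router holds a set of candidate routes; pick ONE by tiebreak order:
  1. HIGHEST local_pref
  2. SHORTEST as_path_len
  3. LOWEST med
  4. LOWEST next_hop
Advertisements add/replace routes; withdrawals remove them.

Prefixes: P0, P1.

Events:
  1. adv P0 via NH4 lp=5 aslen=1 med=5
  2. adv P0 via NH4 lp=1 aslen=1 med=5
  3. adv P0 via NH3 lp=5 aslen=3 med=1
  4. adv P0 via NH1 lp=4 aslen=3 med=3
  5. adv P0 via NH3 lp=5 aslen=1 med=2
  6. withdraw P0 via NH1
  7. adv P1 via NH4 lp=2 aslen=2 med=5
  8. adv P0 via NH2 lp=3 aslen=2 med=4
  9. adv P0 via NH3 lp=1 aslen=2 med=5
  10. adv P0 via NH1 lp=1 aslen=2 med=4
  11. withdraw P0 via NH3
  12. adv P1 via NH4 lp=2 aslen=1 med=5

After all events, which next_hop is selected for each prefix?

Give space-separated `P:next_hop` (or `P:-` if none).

Answer: P0:NH2 P1:NH4

Derivation:
Op 1: best P0=NH4 P1=-
Op 2: best P0=NH4 P1=-
Op 3: best P0=NH3 P1=-
Op 4: best P0=NH3 P1=-
Op 5: best P0=NH3 P1=-
Op 6: best P0=NH3 P1=-
Op 7: best P0=NH3 P1=NH4
Op 8: best P0=NH3 P1=NH4
Op 9: best P0=NH2 P1=NH4
Op 10: best P0=NH2 P1=NH4
Op 11: best P0=NH2 P1=NH4
Op 12: best P0=NH2 P1=NH4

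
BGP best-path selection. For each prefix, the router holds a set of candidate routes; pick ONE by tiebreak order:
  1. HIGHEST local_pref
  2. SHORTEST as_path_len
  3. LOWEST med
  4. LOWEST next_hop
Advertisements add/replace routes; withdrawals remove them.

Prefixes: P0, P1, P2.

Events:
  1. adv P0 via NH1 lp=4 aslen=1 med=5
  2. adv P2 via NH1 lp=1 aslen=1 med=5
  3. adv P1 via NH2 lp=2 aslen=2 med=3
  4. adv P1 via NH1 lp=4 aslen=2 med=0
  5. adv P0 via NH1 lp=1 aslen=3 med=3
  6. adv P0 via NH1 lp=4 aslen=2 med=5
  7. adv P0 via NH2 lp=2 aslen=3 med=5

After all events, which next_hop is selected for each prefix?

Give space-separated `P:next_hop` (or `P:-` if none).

Answer: P0:NH1 P1:NH1 P2:NH1

Derivation:
Op 1: best P0=NH1 P1=- P2=-
Op 2: best P0=NH1 P1=- P2=NH1
Op 3: best P0=NH1 P1=NH2 P2=NH1
Op 4: best P0=NH1 P1=NH1 P2=NH1
Op 5: best P0=NH1 P1=NH1 P2=NH1
Op 6: best P0=NH1 P1=NH1 P2=NH1
Op 7: best P0=NH1 P1=NH1 P2=NH1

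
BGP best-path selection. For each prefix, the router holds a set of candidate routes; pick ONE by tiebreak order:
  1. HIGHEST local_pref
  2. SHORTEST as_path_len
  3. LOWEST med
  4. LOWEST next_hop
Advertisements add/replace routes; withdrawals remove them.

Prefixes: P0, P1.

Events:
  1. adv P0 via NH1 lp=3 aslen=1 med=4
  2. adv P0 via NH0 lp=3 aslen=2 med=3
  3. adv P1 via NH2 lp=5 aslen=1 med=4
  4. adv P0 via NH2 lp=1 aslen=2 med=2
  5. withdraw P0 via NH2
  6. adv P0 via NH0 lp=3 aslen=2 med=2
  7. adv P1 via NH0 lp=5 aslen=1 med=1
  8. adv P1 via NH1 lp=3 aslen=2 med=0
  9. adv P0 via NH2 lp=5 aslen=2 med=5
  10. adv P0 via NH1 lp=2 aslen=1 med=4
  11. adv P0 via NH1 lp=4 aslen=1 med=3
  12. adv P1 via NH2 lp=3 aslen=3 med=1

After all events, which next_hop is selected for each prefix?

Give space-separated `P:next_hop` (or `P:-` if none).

Answer: P0:NH2 P1:NH0

Derivation:
Op 1: best P0=NH1 P1=-
Op 2: best P0=NH1 P1=-
Op 3: best P0=NH1 P1=NH2
Op 4: best P0=NH1 P1=NH2
Op 5: best P0=NH1 P1=NH2
Op 6: best P0=NH1 P1=NH2
Op 7: best P0=NH1 P1=NH0
Op 8: best P0=NH1 P1=NH0
Op 9: best P0=NH2 P1=NH0
Op 10: best P0=NH2 P1=NH0
Op 11: best P0=NH2 P1=NH0
Op 12: best P0=NH2 P1=NH0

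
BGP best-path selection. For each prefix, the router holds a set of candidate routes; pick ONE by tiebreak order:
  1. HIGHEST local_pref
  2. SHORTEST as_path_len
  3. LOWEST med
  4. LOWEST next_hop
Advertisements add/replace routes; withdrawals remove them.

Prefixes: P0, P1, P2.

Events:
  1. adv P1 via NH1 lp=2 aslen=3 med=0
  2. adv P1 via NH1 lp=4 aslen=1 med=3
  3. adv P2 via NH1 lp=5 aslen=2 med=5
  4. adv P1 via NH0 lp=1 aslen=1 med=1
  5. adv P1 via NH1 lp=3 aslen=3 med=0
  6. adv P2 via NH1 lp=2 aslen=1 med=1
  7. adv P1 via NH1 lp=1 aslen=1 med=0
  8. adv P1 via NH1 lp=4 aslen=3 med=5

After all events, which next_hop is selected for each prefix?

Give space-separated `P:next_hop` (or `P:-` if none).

Answer: P0:- P1:NH1 P2:NH1

Derivation:
Op 1: best P0=- P1=NH1 P2=-
Op 2: best P0=- P1=NH1 P2=-
Op 3: best P0=- P1=NH1 P2=NH1
Op 4: best P0=- P1=NH1 P2=NH1
Op 5: best P0=- P1=NH1 P2=NH1
Op 6: best P0=- P1=NH1 P2=NH1
Op 7: best P0=- P1=NH1 P2=NH1
Op 8: best P0=- P1=NH1 P2=NH1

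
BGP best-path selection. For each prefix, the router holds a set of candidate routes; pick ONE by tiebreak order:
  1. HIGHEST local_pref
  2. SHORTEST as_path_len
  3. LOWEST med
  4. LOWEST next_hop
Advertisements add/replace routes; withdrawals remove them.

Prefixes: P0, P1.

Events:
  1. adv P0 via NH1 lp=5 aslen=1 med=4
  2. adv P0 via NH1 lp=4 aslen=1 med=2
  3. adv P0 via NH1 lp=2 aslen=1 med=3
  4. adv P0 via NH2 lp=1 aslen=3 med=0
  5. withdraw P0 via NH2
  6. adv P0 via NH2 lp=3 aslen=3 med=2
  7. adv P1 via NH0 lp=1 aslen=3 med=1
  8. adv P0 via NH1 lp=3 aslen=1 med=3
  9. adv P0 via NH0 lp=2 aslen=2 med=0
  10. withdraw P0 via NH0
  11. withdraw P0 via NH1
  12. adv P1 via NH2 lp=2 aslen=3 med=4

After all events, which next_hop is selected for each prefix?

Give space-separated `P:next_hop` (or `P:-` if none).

Op 1: best P0=NH1 P1=-
Op 2: best P0=NH1 P1=-
Op 3: best P0=NH1 P1=-
Op 4: best P0=NH1 P1=-
Op 5: best P0=NH1 P1=-
Op 6: best P0=NH2 P1=-
Op 7: best P0=NH2 P1=NH0
Op 8: best P0=NH1 P1=NH0
Op 9: best P0=NH1 P1=NH0
Op 10: best P0=NH1 P1=NH0
Op 11: best P0=NH2 P1=NH0
Op 12: best P0=NH2 P1=NH2

Answer: P0:NH2 P1:NH2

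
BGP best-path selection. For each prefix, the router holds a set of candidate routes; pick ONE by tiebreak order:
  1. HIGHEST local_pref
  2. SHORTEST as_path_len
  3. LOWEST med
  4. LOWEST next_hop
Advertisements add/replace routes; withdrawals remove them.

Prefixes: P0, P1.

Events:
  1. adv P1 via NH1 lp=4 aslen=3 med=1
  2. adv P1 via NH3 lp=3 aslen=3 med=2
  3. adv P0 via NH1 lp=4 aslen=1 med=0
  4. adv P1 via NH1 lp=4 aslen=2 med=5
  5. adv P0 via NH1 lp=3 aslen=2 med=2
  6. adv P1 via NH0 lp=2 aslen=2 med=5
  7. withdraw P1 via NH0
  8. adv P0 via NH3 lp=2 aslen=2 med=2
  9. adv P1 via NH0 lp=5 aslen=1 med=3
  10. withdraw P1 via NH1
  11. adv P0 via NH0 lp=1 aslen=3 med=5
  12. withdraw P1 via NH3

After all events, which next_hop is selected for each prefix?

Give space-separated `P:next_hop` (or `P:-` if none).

Op 1: best P0=- P1=NH1
Op 2: best P0=- P1=NH1
Op 3: best P0=NH1 P1=NH1
Op 4: best P0=NH1 P1=NH1
Op 5: best P0=NH1 P1=NH1
Op 6: best P0=NH1 P1=NH1
Op 7: best P0=NH1 P1=NH1
Op 8: best P0=NH1 P1=NH1
Op 9: best P0=NH1 P1=NH0
Op 10: best P0=NH1 P1=NH0
Op 11: best P0=NH1 P1=NH0
Op 12: best P0=NH1 P1=NH0

Answer: P0:NH1 P1:NH0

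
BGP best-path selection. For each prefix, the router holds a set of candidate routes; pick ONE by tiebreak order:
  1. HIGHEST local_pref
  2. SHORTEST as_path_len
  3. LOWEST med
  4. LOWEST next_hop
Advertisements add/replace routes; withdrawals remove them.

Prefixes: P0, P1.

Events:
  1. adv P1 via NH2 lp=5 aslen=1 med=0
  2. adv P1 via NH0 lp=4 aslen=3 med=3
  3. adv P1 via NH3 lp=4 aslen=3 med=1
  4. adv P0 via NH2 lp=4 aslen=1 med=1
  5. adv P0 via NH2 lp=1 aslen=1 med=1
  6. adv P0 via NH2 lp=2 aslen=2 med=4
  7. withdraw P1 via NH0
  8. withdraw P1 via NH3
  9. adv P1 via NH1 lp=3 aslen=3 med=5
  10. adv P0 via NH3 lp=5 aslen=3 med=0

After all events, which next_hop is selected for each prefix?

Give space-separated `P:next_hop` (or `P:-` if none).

Op 1: best P0=- P1=NH2
Op 2: best P0=- P1=NH2
Op 3: best P0=- P1=NH2
Op 4: best P0=NH2 P1=NH2
Op 5: best P0=NH2 P1=NH2
Op 6: best P0=NH2 P1=NH2
Op 7: best P0=NH2 P1=NH2
Op 8: best P0=NH2 P1=NH2
Op 9: best P0=NH2 P1=NH2
Op 10: best P0=NH3 P1=NH2

Answer: P0:NH3 P1:NH2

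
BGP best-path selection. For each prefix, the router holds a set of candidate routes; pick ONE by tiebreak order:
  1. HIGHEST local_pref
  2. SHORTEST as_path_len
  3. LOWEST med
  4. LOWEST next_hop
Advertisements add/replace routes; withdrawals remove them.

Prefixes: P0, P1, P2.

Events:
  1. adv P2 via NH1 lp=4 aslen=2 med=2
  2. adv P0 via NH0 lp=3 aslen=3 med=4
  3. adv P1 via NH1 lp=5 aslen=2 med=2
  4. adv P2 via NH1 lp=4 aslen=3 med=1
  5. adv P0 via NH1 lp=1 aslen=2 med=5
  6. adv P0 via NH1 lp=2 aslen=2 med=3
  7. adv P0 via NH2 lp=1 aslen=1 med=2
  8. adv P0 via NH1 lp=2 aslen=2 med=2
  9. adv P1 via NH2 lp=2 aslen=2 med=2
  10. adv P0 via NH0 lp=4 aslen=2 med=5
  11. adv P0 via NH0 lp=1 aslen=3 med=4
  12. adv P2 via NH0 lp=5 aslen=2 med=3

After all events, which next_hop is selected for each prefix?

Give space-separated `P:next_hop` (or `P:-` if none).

Op 1: best P0=- P1=- P2=NH1
Op 2: best P0=NH0 P1=- P2=NH1
Op 3: best P0=NH0 P1=NH1 P2=NH1
Op 4: best P0=NH0 P1=NH1 P2=NH1
Op 5: best P0=NH0 P1=NH1 P2=NH1
Op 6: best P0=NH0 P1=NH1 P2=NH1
Op 7: best P0=NH0 P1=NH1 P2=NH1
Op 8: best P0=NH0 P1=NH1 P2=NH1
Op 9: best P0=NH0 P1=NH1 P2=NH1
Op 10: best P0=NH0 P1=NH1 P2=NH1
Op 11: best P0=NH1 P1=NH1 P2=NH1
Op 12: best P0=NH1 P1=NH1 P2=NH0

Answer: P0:NH1 P1:NH1 P2:NH0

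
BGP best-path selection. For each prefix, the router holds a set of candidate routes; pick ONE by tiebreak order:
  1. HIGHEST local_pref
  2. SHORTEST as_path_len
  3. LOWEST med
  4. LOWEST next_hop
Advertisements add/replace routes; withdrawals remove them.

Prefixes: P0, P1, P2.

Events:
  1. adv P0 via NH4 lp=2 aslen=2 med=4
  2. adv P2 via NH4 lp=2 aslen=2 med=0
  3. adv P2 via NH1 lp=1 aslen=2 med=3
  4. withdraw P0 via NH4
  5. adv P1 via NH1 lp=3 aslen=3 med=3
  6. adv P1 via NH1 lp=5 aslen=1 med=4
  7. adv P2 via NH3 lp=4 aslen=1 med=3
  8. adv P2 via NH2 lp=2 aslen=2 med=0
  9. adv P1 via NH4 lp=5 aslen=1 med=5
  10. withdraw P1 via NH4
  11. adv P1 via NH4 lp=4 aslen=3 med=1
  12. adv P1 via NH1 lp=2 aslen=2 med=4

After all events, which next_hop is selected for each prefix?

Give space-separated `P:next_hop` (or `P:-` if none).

Answer: P0:- P1:NH4 P2:NH3

Derivation:
Op 1: best P0=NH4 P1=- P2=-
Op 2: best P0=NH4 P1=- P2=NH4
Op 3: best P0=NH4 P1=- P2=NH4
Op 4: best P0=- P1=- P2=NH4
Op 5: best P0=- P1=NH1 P2=NH4
Op 6: best P0=- P1=NH1 P2=NH4
Op 7: best P0=- P1=NH1 P2=NH3
Op 8: best P0=- P1=NH1 P2=NH3
Op 9: best P0=- P1=NH1 P2=NH3
Op 10: best P0=- P1=NH1 P2=NH3
Op 11: best P0=- P1=NH1 P2=NH3
Op 12: best P0=- P1=NH4 P2=NH3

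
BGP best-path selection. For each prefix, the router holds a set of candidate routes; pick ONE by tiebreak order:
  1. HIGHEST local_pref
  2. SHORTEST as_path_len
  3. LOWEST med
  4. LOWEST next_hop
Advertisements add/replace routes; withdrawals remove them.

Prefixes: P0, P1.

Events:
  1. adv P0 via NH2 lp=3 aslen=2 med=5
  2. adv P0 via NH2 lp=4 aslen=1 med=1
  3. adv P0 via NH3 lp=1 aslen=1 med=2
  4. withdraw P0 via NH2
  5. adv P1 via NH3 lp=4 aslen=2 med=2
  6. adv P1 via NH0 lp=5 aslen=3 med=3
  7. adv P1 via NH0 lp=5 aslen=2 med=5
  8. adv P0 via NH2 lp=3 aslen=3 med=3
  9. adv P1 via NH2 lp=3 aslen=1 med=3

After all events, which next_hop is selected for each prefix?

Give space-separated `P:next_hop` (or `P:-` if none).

Answer: P0:NH2 P1:NH0

Derivation:
Op 1: best P0=NH2 P1=-
Op 2: best P0=NH2 P1=-
Op 3: best P0=NH2 P1=-
Op 4: best P0=NH3 P1=-
Op 5: best P0=NH3 P1=NH3
Op 6: best P0=NH3 P1=NH0
Op 7: best P0=NH3 P1=NH0
Op 8: best P0=NH2 P1=NH0
Op 9: best P0=NH2 P1=NH0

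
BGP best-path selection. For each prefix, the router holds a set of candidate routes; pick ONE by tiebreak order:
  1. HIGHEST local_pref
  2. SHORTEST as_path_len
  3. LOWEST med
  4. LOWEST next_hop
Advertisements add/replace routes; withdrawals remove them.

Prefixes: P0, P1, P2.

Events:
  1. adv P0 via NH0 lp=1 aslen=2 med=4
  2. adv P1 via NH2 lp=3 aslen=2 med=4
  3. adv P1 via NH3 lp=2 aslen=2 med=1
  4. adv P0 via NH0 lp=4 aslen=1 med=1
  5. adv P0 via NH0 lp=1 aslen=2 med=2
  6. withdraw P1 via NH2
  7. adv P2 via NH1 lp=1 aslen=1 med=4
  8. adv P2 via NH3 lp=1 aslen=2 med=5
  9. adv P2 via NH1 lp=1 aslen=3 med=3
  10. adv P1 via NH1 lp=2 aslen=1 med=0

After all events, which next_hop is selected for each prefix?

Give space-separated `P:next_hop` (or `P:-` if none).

Op 1: best P0=NH0 P1=- P2=-
Op 2: best P0=NH0 P1=NH2 P2=-
Op 3: best P0=NH0 P1=NH2 P2=-
Op 4: best P0=NH0 P1=NH2 P2=-
Op 5: best P0=NH0 P1=NH2 P2=-
Op 6: best P0=NH0 P1=NH3 P2=-
Op 7: best P0=NH0 P1=NH3 P2=NH1
Op 8: best P0=NH0 P1=NH3 P2=NH1
Op 9: best P0=NH0 P1=NH3 P2=NH3
Op 10: best P0=NH0 P1=NH1 P2=NH3

Answer: P0:NH0 P1:NH1 P2:NH3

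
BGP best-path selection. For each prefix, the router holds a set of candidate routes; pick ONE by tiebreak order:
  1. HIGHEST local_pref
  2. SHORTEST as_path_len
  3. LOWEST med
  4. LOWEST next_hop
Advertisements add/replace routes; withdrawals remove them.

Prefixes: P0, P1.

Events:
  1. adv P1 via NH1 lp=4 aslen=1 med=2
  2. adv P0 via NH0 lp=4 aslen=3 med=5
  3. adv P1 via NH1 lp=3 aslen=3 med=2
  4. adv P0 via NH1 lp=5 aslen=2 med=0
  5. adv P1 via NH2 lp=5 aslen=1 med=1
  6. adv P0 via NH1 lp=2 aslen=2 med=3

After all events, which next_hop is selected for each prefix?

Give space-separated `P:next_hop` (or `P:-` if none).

Answer: P0:NH0 P1:NH2

Derivation:
Op 1: best P0=- P1=NH1
Op 2: best P0=NH0 P1=NH1
Op 3: best P0=NH0 P1=NH1
Op 4: best P0=NH1 P1=NH1
Op 5: best P0=NH1 P1=NH2
Op 6: best P0=NH0 P1=NH2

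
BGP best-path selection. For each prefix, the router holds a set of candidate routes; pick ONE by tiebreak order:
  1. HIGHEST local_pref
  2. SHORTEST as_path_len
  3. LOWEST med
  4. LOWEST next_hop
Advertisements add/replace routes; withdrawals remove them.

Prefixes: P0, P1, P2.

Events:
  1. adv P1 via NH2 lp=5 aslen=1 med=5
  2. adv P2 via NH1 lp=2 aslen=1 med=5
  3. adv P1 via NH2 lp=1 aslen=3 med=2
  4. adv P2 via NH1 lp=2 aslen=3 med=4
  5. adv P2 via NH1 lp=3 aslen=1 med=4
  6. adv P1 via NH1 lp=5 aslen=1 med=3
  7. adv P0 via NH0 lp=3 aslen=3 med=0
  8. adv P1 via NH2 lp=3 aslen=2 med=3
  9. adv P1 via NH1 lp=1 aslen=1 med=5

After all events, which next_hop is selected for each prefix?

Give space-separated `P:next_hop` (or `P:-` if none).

Op 1: best P0=- P1=NH2 P2=-
Op 2: best P0=- P1=NH2 P2=NH1
Op 3: best P0=- P1=NH2 P2=NH1
Op 4: best P0=- P1=NH2 P2=NH1
Op 5: best P0=- P1=NH2 P2=NH1
Op 6: best P0=- P1=NH1 P2=NH1
Op 7: best P0=NH0 P1=NH1 P2=NH1
Op 8: best P0=NH0 P1=NH1 P2=NH1
Op 9: best P0=NH0 P1=NH2 P2=NH1

Answer: P0:NH0 P1:NH2 P2:NH1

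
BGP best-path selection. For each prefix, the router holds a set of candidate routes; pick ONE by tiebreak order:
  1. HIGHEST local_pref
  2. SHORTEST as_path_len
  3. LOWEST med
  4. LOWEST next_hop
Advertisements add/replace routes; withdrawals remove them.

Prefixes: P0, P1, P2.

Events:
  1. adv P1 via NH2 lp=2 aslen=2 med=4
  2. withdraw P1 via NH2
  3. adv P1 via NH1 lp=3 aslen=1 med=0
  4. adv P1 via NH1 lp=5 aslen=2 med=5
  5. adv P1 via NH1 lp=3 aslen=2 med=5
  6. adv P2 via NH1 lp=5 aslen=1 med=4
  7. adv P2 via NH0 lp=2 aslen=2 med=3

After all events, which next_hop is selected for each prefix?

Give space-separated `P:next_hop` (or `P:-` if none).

Answer: P0:- P1:NH1 P2:NH1

Derivation:
Op 1: best P0=- P1=NH2 P2=-
Op 2: best P0=- P1=- P2=-
Op 3: best P0=- P1=NH1 P2=-
Op 4: best P0=- P1=NH1 P2=-
Op 5: best P0=- P1=NH1 P2=-
Op 6: best P0=- P1=NH1 P2=NH1
Op 7: best P0=- P1=NH1 P2=NH1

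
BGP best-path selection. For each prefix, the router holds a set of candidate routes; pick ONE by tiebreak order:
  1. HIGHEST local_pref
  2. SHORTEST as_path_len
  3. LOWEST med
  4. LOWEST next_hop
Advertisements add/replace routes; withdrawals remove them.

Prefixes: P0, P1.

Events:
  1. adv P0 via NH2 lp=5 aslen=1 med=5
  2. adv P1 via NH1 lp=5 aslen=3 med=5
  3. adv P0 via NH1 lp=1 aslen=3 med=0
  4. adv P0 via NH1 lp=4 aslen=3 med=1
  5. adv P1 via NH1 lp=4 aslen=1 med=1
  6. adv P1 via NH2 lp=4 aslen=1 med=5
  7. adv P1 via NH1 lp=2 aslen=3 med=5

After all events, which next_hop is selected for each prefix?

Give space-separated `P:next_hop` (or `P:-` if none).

Answer: P0:NH2 P1:NH2

Derivation:
Op 1: best P0=NH2 P1=-
Op 2: best P0=NH2 P1=NH1
Op 3: best P0=NH2 P1=NH1
Op 4: best P0=NH2 P1=NH1
Op 5: best P0=NH2 P1=NH1
Op 6: best P0=NH2 P1=NH1
Op 7: best P0=NH2 P1=NH2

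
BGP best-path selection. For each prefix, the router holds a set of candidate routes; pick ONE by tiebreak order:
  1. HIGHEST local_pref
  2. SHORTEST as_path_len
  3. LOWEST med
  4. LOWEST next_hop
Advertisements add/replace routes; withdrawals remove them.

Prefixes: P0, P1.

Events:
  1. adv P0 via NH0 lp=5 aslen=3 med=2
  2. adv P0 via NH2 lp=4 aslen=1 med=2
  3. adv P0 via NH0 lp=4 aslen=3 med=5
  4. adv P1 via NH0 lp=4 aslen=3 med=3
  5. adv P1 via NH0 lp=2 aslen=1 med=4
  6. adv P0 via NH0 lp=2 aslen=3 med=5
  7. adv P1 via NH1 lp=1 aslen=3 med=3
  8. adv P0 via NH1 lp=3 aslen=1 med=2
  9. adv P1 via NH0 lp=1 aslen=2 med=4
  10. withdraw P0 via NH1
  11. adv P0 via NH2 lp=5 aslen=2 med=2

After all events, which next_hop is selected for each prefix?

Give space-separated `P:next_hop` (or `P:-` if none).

Answer: P0:NH2 P1:NH0

Derivation:
Op 1: best P0=NH0 P1=-
Op 2: best P0=NH0 P1=-
Op 3: best P0=NH2 P1=-
Op 4: best P0=NH2 P1=NH0
Op 5: best P0=NH2 P1=NH0
Op 6: best P0=NH2 P1=NH0
Op 7: best P0=NH2 P1=NH0
Op 8: best P0=NH2 P1=NH0
Op 9: best P0=NH2 P1=NH0
Op 10: best P0=NH2 P1=NH0
Op 11: best P0=NH2 P1=NH0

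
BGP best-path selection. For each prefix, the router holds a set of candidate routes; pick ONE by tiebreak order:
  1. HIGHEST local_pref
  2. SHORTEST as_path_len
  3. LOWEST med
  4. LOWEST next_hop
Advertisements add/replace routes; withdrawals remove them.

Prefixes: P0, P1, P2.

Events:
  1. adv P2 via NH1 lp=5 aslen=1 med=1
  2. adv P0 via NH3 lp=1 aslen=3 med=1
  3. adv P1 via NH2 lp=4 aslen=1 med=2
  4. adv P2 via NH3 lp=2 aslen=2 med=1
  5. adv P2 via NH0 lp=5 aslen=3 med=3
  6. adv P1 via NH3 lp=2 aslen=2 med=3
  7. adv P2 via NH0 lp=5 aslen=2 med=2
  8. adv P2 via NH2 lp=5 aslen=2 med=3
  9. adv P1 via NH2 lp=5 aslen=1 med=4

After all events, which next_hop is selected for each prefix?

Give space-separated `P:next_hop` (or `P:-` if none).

Answer: P0:NH3 P1:NH2 P2:NH1

Derivation:
Op 1: best P0=- P1=- P2=NH1
Op 2: best P0=NH3 P1=- P2=NH1
Op 3: best P0=NH3 P1=NH2 P2=NH1
Op 4: best P0=NH3 P1=NH2 P2=NH1
Op 5: best P0=NH3 P1=NH2 P2=NH1
Op 6: best P0=NH3 P1=NH2 P2=NH1
Op 7: best P0=NH3 P1=NH2 P2=NH1
Op 8: best P0=NH3 P1=NH2 P2=NH1
Op 9: best P0=NH3 P1=NH2 P2=NH1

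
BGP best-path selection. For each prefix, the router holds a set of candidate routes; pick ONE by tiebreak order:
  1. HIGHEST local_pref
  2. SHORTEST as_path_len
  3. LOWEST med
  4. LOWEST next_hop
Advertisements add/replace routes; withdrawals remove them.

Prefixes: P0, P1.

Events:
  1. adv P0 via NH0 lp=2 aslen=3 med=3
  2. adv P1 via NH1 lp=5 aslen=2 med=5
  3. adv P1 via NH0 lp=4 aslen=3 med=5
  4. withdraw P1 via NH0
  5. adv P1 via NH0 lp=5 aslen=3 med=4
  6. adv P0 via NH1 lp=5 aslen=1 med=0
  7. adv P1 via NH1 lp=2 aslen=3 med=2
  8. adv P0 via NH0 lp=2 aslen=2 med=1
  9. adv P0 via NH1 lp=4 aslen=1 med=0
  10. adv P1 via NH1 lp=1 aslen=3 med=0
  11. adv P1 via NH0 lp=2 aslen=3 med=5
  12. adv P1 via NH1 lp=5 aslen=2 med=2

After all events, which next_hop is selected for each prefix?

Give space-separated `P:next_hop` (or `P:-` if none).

Answer: P0:NH1 P1:NH1

Derivation:
Op 1: best P0=NH0 P1=-
Op 2: best P0=NH0 P1=NH1
Op 3: best P0=NH0 P1=NH1
Op 4: best P0=NH0 P1=NH1
Op 5: best P0=NH0 P1=NH1
Op 6: best P0=NH1 P1=NH1
Op 7: best P0=NH1 P1=NH0
Op 8: best P0=NH1 P1=NH0
Op 9: best P0=NH1 P1=NH0
Op 10: best P0=NH1 P1=NH0
Op 11: best P0=NH1 P1=NH0
Op 12: best P0=NH1 P1=NH1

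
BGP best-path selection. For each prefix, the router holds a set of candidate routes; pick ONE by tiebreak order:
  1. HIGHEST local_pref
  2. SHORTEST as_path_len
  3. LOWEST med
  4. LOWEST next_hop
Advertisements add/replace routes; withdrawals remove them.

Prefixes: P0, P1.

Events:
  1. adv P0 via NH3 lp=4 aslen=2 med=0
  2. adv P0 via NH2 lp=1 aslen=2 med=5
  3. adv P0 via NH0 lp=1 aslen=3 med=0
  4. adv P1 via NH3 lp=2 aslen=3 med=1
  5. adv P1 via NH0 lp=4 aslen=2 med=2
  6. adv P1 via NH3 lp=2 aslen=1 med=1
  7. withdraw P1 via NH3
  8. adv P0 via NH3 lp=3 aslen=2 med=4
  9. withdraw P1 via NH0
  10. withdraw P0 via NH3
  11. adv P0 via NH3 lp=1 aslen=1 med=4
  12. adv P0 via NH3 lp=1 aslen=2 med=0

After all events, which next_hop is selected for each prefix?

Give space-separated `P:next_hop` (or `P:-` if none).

Answer: P0:NH3 P1:-

Derivation:
Op 1: best P0=NH3 P1=-
Op 2: best P0=NH3 P1=-
Op 3: best P0=NH3 P1=-
Op 4: best P0=NH3 P1=NH3
Op 5: best P0=NH3 P1=NH0
Op 6: best P0=NH3 P1=NH0
Op 7: best P0=NH3 P1=NH0
Op 8: best P0=NH3 P1=NH0
Op 9: best P0=NH3 P1=-
Op 10: best P0=NH2 P1=-
Op 11: best P0=NH3 P1=-
Op 12: best P0=NH3 P1=-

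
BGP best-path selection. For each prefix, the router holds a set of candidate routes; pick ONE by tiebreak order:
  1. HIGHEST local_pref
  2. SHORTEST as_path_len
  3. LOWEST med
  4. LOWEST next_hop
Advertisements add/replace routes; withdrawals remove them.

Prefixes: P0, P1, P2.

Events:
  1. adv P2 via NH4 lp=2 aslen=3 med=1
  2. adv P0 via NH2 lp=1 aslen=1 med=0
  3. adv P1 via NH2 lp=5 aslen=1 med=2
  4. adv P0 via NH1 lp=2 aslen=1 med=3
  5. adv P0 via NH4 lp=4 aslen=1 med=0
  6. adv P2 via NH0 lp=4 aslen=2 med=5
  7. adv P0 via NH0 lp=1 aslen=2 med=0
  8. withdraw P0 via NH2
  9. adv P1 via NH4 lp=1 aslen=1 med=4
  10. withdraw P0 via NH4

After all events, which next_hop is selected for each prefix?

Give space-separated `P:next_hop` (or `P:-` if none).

Op 1: best P0=- P1=- P2=NH4
Op 2: best P0=NH2 P1=- P2=NH4
Op 3: best P0=NH2 P1=NH2 P2=NH4
Op 4: best P0=NH1 P1=NH2 P2=NH4
Op 5: best P0=NH4 P1=NH2 P2=NH4
Op 6: best P0=NH4 P1=NH2 P2=NH0
Op 7: best P0=NH4 P1=NH2 P2=NH0
Op 8: best P0=NH4 P1=NH2 P2=NH0
Op 9: best P0=NH4 P1=NH2 P2=NH0
Op 10: best P0=NH1 P1=NH2 P2=NH0

Answer: P0:NH1 P1:NH2 P2:NH0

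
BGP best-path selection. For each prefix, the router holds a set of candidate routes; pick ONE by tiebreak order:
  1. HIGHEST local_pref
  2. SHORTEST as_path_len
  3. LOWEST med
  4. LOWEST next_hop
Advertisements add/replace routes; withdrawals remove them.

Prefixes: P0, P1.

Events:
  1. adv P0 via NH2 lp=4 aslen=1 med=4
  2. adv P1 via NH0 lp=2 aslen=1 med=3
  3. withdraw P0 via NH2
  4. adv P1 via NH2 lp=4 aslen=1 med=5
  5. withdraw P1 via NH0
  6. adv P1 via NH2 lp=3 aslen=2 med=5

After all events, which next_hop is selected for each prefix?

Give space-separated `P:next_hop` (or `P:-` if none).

Op 1: best P0=NH2 P1=-
Op 2: best P0=NH2 P1=NH0
Op 3: best P0=- P1=NH0
Op 4: best P0=- P1=NH2
Op 5: best P0=- P1=NH2
Op 6: best P0=- P1=NH2

Answer: P0:- P1:NH2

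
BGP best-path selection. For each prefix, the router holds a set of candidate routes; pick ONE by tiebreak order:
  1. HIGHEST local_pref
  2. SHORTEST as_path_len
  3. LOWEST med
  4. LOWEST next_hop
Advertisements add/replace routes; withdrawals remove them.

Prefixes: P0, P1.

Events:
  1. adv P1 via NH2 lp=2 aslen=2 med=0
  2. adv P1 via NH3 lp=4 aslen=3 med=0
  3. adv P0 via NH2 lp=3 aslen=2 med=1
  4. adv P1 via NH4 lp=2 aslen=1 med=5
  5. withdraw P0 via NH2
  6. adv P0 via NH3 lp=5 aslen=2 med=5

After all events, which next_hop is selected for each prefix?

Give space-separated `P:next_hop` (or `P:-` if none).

Op 1: best P0=- P1=NH2
Op 2: best P0=- P1=NH3
Op 3: best P0=NH2 P1=NH3
Op 4: best P0=NH2 P1=NH3
Op 5: best P0=- P1=NH3
Op 6: best P0=NH3 P1=NH3

Answer: P0:NH3 P1:NH3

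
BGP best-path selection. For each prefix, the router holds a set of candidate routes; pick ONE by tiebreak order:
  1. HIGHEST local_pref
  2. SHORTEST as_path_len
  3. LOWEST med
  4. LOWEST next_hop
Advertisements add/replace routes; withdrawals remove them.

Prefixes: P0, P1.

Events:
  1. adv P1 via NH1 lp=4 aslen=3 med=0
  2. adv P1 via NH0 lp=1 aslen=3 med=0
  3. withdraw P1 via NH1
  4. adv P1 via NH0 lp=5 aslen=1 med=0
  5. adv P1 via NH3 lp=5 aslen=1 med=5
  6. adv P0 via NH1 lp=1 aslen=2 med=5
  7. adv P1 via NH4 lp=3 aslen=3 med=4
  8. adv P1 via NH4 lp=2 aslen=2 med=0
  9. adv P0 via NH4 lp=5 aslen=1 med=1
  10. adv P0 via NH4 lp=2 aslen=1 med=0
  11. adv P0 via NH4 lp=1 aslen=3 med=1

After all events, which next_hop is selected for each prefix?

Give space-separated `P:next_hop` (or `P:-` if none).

Answer: P0:NH1 P1:NH0

Derivation:
Op 1: best P0=- P1=NH1
Op 2: best P0=- P1=NH1
Op 3: best P0=- P1=NH0
Op 4: best P0=- P1=NH0
Op 5: best P0=- P1=NH0
Op 6: best P0=NH1 P1=NH0
Op 7: best P0=NH1 P1=NH0
Op 8: best P0=NH1 P1=NH0
Op 9: best P0=NH4 P1=NH0
Op 10: best P0=NH4 P1=NH0
Op 11: best P0=NH1 P1=NH0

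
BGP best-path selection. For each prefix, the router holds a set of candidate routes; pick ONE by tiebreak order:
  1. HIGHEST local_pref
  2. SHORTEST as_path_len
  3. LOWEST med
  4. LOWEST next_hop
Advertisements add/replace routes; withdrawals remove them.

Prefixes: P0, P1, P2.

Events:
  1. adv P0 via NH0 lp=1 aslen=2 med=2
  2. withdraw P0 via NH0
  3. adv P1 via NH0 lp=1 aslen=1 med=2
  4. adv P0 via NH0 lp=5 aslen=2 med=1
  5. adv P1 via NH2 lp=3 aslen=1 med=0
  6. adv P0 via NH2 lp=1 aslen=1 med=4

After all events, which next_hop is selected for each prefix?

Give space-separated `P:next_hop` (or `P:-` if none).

Answer: P0:NH0 P1:NH2 P2:-

Derivation:
Op 1: best P0=NH0 P1=- P2=-
Op 2: best P0=- P1=- P2=-
Op 3: best P0=- P1=NH0 P2=-
Op 4: best P0=NH0 P1=NH0 P2=-
Op 5: best P0=NH0 P1=NH2 P2=-
Op 6: best P0=NH0 P1=NH2 P2=-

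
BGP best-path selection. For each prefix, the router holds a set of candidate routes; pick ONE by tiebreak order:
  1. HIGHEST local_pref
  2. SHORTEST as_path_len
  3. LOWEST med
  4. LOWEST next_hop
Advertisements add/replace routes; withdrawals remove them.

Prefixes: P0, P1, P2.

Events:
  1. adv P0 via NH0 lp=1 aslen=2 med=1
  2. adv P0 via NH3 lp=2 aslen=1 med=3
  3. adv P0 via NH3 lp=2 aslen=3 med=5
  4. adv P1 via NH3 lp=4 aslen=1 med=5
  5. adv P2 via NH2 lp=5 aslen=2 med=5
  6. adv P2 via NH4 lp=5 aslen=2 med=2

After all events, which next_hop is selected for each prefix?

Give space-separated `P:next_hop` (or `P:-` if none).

Answer: P0:NH3 P1:NH3 P2:NH4

Derivation:
Op 1: best P0=NH0 P1=- P2=-
Op 2: best P0=NH3 P1=- P2=-
Op 3: best P0=NH3 P1=- P2=-
Op 4: best P0=NH3 P1=NH3 P2=-
Op 5: best P0=NH3 P1=NH3 P2=NH2
Op 6: best P0=NH3 P1=NH3 P2=NH4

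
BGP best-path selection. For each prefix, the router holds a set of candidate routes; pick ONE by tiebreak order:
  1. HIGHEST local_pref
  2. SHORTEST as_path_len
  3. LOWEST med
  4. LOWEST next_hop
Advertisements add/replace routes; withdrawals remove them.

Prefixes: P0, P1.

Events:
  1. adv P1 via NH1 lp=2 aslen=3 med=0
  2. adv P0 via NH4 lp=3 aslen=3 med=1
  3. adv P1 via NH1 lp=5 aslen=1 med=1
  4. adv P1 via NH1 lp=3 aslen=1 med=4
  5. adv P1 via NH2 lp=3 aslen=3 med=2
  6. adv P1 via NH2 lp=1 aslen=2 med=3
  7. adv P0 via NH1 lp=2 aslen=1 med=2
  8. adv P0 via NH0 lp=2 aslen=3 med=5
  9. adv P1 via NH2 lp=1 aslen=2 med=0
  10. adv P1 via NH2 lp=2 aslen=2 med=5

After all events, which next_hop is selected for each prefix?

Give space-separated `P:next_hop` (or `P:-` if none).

Answer: P0:NH4 P1:NH1

Derivation:
Op 1: best P0=- P1=NH1
Op 2: best P0=NH4 P1=NH1
Op 3: best P0=NH4 P1=NH1
Op 4: best P0=NH4 P1=NH1
Op 5: best P0=NH4 P1=NH1
Op 6: best P0=NH4 P1=NH1
Op 7: best P0=NH4 P1=NH1
Op 8: best P0=NH4 P1=NH1
Op 9: best P0=NH4 P1=NH1
Op 10: best P0=NH4 P1=NH1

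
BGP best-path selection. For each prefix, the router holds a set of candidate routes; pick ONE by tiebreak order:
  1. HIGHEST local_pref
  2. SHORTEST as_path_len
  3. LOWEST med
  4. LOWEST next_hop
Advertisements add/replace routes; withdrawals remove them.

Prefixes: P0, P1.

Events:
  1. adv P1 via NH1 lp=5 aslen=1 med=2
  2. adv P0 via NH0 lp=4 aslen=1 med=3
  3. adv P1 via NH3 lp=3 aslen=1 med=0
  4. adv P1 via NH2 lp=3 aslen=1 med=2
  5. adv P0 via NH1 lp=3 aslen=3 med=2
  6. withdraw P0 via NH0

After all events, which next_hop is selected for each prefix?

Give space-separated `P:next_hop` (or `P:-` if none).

Answer: P0:NH1 P1:NH1

Derivation:
Op 1: best P0=- P1=NH1
Op 2: best P0=NH0 P1=NH1
Op 3: best P0=NH0 P1=NH1
Op 4: best P0=NH0 P1=NH1
Op 5: best P0=NH0 P1=NH1
Op 6: best P0=NH1 P1=NH1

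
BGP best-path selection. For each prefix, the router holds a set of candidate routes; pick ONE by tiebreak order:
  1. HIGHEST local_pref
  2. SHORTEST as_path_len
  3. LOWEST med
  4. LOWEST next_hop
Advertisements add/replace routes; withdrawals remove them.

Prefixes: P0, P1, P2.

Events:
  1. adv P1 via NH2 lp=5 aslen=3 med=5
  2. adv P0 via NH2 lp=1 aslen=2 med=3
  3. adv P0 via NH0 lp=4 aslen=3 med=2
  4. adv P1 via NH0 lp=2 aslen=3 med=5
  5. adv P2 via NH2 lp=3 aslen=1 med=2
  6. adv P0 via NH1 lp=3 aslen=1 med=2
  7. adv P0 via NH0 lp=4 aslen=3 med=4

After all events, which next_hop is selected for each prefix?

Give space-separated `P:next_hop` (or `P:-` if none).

Answer: P0:NH0 P1:NH2 P2:NH2

Derivation:
Op 1: best P0=- P1=NH2 P2=-
Op 2: best P0=NH2 P1=NH2 P2=-
Op 3: best P0=NH0 P1=NH2 P2=-
Op 4: best P0=NH0 P1=NH2 P2=-
Op 5: best P0=NH0 P1=NH2 P2=NH2
Op 6: best P0=NH0 P1=NH2 P2=NH2
Op 7: best P0=NH0 P1=NH2 P2=NH2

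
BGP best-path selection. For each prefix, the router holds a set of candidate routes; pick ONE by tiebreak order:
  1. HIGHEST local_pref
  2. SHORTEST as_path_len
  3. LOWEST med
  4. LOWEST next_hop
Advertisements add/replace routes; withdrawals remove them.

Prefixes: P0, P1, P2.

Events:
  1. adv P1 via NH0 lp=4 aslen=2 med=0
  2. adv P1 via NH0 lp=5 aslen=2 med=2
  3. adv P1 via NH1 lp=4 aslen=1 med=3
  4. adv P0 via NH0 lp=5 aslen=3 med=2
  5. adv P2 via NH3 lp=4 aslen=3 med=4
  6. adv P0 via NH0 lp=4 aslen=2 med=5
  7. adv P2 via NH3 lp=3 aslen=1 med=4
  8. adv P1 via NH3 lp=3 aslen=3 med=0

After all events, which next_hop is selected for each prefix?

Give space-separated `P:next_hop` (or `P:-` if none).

Answer: P0:NH0 P1:NH0 P2:NH3

Derivation:
Op 1: best P0=- P1=NH0 P2=-
Op 2: best P0=- P1=NH0 P2=-
Op 3: best P0=- P1=NH0 P2=-
Op 4: best P0=NH0 P1=NH0 P2=-
Op 5: best P0=NH0 P1=NH0 P2=NH3
Op 6: best P0=NH0 P1=NH0 P2=NH3
Op 7: best P0=NH0 P1=NH0 P2=NH3
Op 8: best P0=NH0 P1=NH0 P2=NH3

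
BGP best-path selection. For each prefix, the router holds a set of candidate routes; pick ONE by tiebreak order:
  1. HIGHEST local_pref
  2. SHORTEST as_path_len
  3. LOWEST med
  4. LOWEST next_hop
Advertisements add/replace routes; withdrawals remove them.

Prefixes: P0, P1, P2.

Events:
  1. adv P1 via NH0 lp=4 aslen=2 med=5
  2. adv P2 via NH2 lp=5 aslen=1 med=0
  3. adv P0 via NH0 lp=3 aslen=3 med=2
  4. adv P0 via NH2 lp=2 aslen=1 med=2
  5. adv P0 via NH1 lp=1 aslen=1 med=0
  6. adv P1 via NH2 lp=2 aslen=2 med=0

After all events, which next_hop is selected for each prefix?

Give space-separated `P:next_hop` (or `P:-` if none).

Answer: P0:NH0 P1:NH0 P2:NH2

Derivation:
Op 1: best P0=- P1=NH0 P2=-
Op 2: best P0=- P1=NH0 P2=NH2
Op 3: best P0=NH0 P1=NH0 P2=NH2
Op 4: best P0=NH0 P1=NH0 P2=NH2
Op 5: best P0=NH0 P1=NH0 P2=NH2
Op 6: best P0=NH0 P1=NH0 P2=NH2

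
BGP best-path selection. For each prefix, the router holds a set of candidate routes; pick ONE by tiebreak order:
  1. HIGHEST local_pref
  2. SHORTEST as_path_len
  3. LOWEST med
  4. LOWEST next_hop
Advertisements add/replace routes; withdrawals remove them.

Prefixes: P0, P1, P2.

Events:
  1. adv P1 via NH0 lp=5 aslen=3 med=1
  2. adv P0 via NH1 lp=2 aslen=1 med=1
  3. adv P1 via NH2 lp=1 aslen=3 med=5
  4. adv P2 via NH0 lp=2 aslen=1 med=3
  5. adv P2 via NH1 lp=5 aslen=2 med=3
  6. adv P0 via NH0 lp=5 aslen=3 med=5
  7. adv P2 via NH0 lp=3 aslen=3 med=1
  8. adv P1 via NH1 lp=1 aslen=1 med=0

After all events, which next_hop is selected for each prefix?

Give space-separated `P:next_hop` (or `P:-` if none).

Answer: P0:NH0 P1:NH0 P2:NH1

Derivation:
Op 1: best P0=- P1=NH0 P2=-
Op 2: best P0=NH1 P1=NH0 P2=-
Op 3: best P0=NH1 P1=NH0 P2=-
Op 4: best P0=NH1 P1=NH0 P2=NH0
Op 5: best P0=NH1 P1=NH0 P2=NH1
Op 6: best P0=NH0 P1=NH0 P2=NH1
Op 7: best P0=NH0 P1=NH0 P2=NH1
Op 8: best P0=NH0 P1=NH0 P2=NH1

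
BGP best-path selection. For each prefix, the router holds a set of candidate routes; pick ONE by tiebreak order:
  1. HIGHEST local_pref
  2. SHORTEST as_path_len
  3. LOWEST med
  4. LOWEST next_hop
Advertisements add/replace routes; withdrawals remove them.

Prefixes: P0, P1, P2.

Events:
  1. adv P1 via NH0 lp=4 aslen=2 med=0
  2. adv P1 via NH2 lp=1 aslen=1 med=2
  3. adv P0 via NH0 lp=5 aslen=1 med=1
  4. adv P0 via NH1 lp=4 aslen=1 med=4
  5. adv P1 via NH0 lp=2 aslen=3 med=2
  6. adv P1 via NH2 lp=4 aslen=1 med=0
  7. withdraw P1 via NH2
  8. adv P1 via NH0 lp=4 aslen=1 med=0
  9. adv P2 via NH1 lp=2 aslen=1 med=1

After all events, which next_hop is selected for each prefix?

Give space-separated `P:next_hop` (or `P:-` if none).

Op 1: best P0=- P1=NH0 P2=-
Op 2: best P0=- P1=NH0 P2=-
Op 3: best P0=NH0 P1=NH0 P2=-
Op 4: best P0=NH0 P1=NH0 P2=-
Op 5: best P0=NH0 P1=NH0 P2=-
Op 6: best P0=NH0 P1=NH2 P2=-
Op 7: best P0=NH0 P1=NH0 P2=-
Op 8: best P0=NH0 P1=NH0 P2=-
Op 9: best P0=NH0 P1=NH0 P2=NH1

Answer: P0:NH0 P1:NH0 P2:NH1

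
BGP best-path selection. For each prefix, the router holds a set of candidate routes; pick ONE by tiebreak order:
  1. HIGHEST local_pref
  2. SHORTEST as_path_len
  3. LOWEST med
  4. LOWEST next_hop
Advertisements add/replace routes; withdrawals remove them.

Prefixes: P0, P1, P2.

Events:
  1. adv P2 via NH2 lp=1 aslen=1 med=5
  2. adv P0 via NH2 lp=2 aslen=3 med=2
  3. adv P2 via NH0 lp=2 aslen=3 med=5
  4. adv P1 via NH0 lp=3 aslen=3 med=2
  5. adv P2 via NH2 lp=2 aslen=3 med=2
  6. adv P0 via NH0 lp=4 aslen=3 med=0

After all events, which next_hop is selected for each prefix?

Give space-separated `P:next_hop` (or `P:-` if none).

Op 1: best P0=- P1=- P2=NH2
Op 2: best P0=NH2 P1=- P2=NH2
Op 3: best P0=NH2 P1=- P2=NH0
Op 4: best P0=NH2 P1=NH0 P2=NH0
Op 5: best P0=NH2 P1=NH0 P2=NH2
Op 6: best P0=NH0 P1=NH0 P2=NH2

Answer: P0:NH0 P1:NH0 P2:NH2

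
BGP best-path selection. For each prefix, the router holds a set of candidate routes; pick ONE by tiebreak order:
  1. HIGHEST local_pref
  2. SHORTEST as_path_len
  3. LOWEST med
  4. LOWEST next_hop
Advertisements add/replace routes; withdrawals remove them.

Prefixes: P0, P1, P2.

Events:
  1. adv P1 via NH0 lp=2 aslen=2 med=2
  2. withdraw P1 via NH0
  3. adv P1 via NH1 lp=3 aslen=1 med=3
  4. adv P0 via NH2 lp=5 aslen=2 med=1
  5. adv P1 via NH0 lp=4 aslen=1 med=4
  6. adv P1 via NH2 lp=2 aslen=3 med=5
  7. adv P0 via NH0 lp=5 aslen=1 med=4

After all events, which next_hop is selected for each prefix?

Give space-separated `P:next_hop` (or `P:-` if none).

Op 1: best P0=- P1=NH0 P2=-
Op 2: best P0=- P1=- P2=-
Op 3: best P0=- P1=NH1 P2=-
Op 4: best P0=NH2 P1=NH1 P2=-
Op 5: best P0=NH2 P1=NH0 P2=-
Op 6: best P0=NH2 P1=NH0 P2=-
Op 7: best P0=NH0 P1=NH0 P2=-

Answer: P0:NH0 P1:NH0 P2:-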